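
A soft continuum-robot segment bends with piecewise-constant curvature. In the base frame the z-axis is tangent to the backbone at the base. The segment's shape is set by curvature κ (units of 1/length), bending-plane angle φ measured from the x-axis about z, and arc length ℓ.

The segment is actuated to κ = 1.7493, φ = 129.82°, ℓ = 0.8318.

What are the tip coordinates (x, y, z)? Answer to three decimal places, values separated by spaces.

θ = κ·ℓ = 1.7493 × 0.8318 = 1.45507 rad
ρ = (1 − cos θ)/κ = (1 − 0.11547)/1.7493 = 0.50565
z = sin θ / κ = 0.99331/1.7493 = 0.56783
x = ρ cos φ = 0.50565 × cos(129.82°) = -0.32381
y = ρ sin φ = 0.50565 × sin(129.82°) = 0.38837

-0.324 0.388 0.568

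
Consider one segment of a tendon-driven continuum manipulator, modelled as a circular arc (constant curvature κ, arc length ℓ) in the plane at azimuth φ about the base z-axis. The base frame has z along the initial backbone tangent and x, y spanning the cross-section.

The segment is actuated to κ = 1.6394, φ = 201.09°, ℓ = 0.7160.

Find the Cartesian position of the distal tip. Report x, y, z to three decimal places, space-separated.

-0.349 -0.135 0.563

θ = κ·ℓ = 1.6394 × 0.7160 = 1.17381 rad
ρ = (1 − cos θ)/κ = (1 − 0.38664)/1.6394 = 0.37414
z = sin θ / κ = 0.92223/1.6394 = 0.56254
x = ρ cos φ = 0.37414 × cos(201.09°) = -0.34908
y = ρ sin φ = 0.37414 × sin(201.09°) = -0.13463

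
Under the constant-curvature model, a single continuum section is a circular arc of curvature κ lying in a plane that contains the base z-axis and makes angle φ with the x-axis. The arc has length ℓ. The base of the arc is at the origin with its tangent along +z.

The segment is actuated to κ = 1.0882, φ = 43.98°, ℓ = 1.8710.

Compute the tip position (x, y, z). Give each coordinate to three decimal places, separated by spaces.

0.958 0.924 0.821

θ = κ·ℓ = 1.0882 × 1.8710 = 2.03602 rad
ρ = (1 − cos θ)/κ = (1 − -0.44862)/1.0882 = 1.33121
z = sin θ / κ = 0.89372/1.0882 = 0.82128
x = ρ cos φ = 1.33121 × cos(43.98°) = 0.95792
y = ρ sin φ = 1.33121 × sin(43.98°) = 0.92440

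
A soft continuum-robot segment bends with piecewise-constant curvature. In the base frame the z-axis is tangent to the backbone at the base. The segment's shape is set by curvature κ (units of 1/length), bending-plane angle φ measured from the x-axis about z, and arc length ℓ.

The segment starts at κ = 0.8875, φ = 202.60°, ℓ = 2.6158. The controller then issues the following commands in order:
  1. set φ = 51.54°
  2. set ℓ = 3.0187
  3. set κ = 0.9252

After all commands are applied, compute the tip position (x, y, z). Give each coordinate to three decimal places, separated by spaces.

initial: κ=0.8875, φ=202.60°, ℓ=2.6158
cmd 1: set φ=51.54° → (κ,φ,ℓ)=(0.8875,51.54°,2.6158) → tip=(1.1789,1.4842,0.8239)
cmd 2: set ℓ=3.0187 → (κ,φ,ℓ)=(0.8875,51.54°,3.0187) → tip=(1.3280,1.6719,0.5027)
cmd 3: set κ=0.9252 → (κ,φ,ℓ)=(0.9252,51.54°,3.0187) → tip=(1.3040,1.6418,0.3693)

1.304 1.642 0.369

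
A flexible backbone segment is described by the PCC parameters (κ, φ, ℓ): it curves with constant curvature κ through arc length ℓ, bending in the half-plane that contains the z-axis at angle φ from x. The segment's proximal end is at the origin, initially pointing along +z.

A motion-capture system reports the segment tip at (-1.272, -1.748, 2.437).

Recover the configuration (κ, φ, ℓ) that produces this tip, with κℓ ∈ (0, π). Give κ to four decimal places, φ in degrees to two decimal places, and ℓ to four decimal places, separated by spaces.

0.4074 233.96 3.5622

ρ = √(x²+y²) = √(-1.272² + -1.748²) = 2.16183
φ = atan2(y, x) mod 360° = atan2(-1.748, -1.272) = 233.9570°
|p|² = ρ² + z² = 2.16183² + 2.437² = 10.61246
κ = 2ρ / |p|² = 2×2.16183 / 10.61246 = 0.40741
θ = 2·atan2(ρ, z) = 2·atan2(2.16183, 2.437) = 1.45127 rad
ℓ = θ/κ = 1.45127/0.40741 = 3.56215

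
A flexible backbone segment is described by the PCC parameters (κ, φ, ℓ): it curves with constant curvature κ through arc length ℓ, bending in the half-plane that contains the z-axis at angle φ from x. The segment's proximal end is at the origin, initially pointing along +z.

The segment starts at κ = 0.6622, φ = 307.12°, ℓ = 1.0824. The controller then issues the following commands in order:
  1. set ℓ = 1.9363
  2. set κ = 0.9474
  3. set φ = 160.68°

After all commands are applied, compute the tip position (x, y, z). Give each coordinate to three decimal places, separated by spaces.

initial: κ=0.6622, φ=307.12°, ℓ=1.0824
cmd 1: set ℓ=1.9363 → (κ,φ,ℓ)=(0.6622,307.12°,1.9363) → tip=(0.6520,-0.8614,1.4477)
cmd 2: set κ=0.9474 → (κ,φ,ℓ)=(0.9474,307.12°,1.9363) → tip=(0.8030,-1.0610,1.0190)
cmd 3: set φ=160.68° → (κ,φ,ℓ)=(0.9474,160.68°,1.9363) → tip=(-1.2557,0.4402,1.0190)

-1.256 0.440 1.019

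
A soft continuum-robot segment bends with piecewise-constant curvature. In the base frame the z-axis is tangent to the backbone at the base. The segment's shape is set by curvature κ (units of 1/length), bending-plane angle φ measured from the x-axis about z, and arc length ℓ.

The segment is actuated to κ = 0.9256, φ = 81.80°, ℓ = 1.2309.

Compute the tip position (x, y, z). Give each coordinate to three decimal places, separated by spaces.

θ = κ·ℓ = 0.9256 × 1.2309 = 1.13932 rad
ρ = (1 − cos θ)/κ = (1 − 0.41821)/0.9256 = 0.62855
z = sin θ / κ = 0.90835/0.9256 = 0.98136
x = ρ cos φ = 0.62855 × cos(81.80°) = 0.08965
y = ρ sin φ = 0.62855 × sin(81.80°) = 0.62213

0.090 0.622 0.981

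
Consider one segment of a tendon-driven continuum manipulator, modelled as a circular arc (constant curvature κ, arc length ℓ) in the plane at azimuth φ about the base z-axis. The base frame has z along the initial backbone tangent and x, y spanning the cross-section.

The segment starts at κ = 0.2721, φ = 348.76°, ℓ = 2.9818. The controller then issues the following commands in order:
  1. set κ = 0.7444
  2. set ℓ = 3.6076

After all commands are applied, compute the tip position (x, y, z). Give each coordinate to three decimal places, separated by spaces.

2.501 -0.497 0.592

initial: κ=0.2721, φ=348.76°, ℓ=2.9818
cmd 1: set κ=0.7444 → (κ,φ,ℓ)=(0.7444,348.76°,2.9818) → tip=(2.1138,-0.4201,1.0704)
cmd 2: set ℓ=3.6076 → (κ,φ,ℓ)=(0.7444,348.76°,3.6076) → tip=(2.5005,-0.4969,0.5917)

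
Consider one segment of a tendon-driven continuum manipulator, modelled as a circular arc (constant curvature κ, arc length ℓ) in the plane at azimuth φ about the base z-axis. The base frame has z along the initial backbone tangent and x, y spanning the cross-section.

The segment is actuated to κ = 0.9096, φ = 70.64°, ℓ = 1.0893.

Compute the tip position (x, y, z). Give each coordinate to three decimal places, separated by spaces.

θ = κ·ℓ = 0.9096 × 1.0893 = 0.99083 rad
ρ = (1 − cos θ)/κ = (1 − 0.54800)/0.9096 = 0.49692
z = sin θ / κ = 0.83648/0.9096 = 0.91961
x = ρ cos φ = 0.49692 × cos(70.64°) = 0.16473
y = ρ sin φ = 0.49692 × sin(70.64°) = 0.46882

0.165 0.469 0.920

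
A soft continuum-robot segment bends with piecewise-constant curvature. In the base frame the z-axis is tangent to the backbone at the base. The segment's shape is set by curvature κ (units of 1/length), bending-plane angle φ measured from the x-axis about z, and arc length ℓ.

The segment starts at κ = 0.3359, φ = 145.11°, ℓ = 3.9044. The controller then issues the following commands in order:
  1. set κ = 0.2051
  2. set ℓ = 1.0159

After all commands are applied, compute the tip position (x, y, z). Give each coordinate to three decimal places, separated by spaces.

-0.086 0.060 1.009

initial: κ=0.3359, φ=145.11°, ℓ=3.9044
cmd 1: set κ=0.2051 → (κ,φ,ℓ)=(0.2051,145.11°,3.9044) → tip=(-1.2152,0.8474,3.5003)
cmd 2: set ℓ=1.0159 → (κ,φ,ℓ)=(0.2051,145.11°,1.0159) → tip=(-0.0865,0.0603,1.0086)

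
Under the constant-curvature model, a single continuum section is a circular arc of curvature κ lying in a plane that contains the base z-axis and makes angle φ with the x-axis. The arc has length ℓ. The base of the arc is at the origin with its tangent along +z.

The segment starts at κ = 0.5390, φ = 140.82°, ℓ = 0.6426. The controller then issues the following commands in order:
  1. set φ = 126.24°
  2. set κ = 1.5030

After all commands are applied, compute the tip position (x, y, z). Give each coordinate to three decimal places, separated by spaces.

initial: κ=0.5390, φ=140.82°, ℓ=0.6426
cmd 1: set φ=126.24° → (κ,φ,ℓ)=(0.5390,126.24°,0.6426) → tip=(-0.0651,0.0889,0.6298)
cmd 2: set κ=1.5030 → (κ,φ,ℓ)=(1.5030,126.24°,0.6426) → tip=(-0.1696,0.2314,0.5473)

-0.170 0.231 0.547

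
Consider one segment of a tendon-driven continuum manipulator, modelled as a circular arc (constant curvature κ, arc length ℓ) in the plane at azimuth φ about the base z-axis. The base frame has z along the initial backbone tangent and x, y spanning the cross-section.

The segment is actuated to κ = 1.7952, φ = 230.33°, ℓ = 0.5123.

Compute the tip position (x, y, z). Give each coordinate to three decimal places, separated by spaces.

-0.140 -0.169 0.443

θ = κ·ℓ = 1.7952 × 0.5123 = 0.91968 rad
ρ = (1 − cos θ)/κ = (1 − 0.60607)/1.7952 = 0.21943
z = sin θ / κ = 0.79541/1.7952 = 0.44308
x = ρ cos φ = 0.21943 × cos(230.33°) = -0.14008
y = ρ sin φ = 0.21943 × sin(230.33°) = -0.16890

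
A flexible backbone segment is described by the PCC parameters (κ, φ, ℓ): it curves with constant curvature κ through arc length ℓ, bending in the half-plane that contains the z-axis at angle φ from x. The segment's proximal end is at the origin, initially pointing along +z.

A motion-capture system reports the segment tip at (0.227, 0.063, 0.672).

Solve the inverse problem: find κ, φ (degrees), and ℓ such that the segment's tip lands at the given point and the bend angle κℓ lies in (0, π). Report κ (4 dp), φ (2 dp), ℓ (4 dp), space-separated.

ρ = √(x²+y²) = √(0.227² + 0.063²) = 0.23558
φ = atan2(y, x) mod 360° = atan2(0.063, 0.227) = 15.5111°
|p|² = ρ² + z² = 0.23558² + 0.672² = 0.50708
κ = 2ρ / |p|² = 2×0.23558 / 0.50708 = 0.92916
θ = 2·atan2(ρ, z) = 2·atan2(0.23558, 0.672) = 0.67436 rad
ℓ = θ/κ = 0.67436/0.92916 = 0.72577

0.9292 15.51 0.7258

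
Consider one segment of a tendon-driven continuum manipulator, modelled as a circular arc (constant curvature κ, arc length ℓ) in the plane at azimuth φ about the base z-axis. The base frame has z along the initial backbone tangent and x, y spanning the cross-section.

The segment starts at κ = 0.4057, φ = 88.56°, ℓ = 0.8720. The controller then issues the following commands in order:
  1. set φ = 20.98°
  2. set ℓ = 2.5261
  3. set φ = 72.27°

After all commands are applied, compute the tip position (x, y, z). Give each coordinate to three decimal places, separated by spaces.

0.361 1.129 2.107

initial: κ=0.4057, φ=88.56°, ℓ=0.8720
cmd 1: set φ=20.98° → (κ,φ,ℓ)=(0.4057,20.98°,0.8720) → tip=(0.1425,0.0547,0.8539)
cmd 2: set ℓ=2.5261 → (κ,φ,ℓ)=(0.4057,20.98°,2.5261) → tip=(1.1065,0.4243,2.1066)
cmd 3: set φ=72.27° → (κ,φ,ℓ)=(0.4057,72.27°,2.5261) → tip=(0.3609,1.1287,2.1066)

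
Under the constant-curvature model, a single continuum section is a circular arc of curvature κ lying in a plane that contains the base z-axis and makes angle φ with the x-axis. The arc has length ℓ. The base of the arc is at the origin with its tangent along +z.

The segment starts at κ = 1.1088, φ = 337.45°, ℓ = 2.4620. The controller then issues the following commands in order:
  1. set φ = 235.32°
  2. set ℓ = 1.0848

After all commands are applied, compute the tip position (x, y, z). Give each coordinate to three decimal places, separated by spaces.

-0.329 -0.475 0.842

initial: κ=1.1088, φ=337.45°, ℓ=2.4620
cmd 1: set φ=235.32° → (κ,φ,ℓ)=(1.1088,235.32°,2.4620) → tip=(-0.9834,-1.4213,0.3609)
cmd 2: set ℓ=1.0848 → (κ,φ,ℓ)=(1.1088,235.32°,1.0848) → tip=(-0.3286,-0.4749,0.8415)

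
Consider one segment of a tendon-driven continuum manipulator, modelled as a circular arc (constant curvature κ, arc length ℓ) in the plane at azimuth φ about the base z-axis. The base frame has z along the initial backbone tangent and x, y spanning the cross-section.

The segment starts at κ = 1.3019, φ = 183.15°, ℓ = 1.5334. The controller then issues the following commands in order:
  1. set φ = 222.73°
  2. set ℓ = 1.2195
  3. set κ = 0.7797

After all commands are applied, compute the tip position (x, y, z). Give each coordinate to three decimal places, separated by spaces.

-0.395 -0.365 1.044

initial: κ=1.3019, φ=183.15°, ℓ=1.5334
cmd 1: set φ=222.73° → (κ,φ,ℓ)=(1.3019,222.73°,1.5334) → tip=(-0.7971,-0.7364,0.6996)
cmd 2: set ℓ=1.2195 → (κ,φ,ℓ)=(1.3019,222.73°,1.2195) → tip=(-0.5737,-0.5300,0.7680)
cmd 3: set κ=0.7797 → (κ,φ,ℓ)=(0.7797,222.73°,1.2195) → tip=(-0.3947,-0.3646,1.0439)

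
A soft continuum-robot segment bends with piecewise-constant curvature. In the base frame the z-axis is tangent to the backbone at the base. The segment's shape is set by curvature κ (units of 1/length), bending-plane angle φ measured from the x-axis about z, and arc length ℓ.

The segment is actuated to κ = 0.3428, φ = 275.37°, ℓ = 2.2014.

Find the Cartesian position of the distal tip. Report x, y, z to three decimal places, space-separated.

0.074 -0.788 1.998

θ = κ·ℓ = 0.3428 × 2.2014 = 0.75464 rad
ρ = (1 − cos θ)/κ = (1 − 0.72852)/0.3428 = 0.79195
z = sin θ / κ = 0.68503/0.3428 = 1.99833
x = ρ cos φ = 0.79195 × cos(275.37°) = 0.07412
y = ρ sin φ = 0.79195 × sin(275.37°) = -0.78848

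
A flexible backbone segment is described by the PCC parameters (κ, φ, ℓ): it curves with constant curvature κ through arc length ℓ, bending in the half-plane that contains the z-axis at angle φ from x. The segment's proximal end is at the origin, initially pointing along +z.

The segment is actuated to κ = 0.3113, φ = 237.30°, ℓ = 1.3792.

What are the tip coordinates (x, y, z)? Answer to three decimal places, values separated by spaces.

-0.158 -0.245 1.337

θ = κ·ℓ = 0.3113 × 1.3792 = 0.42934 rad
ρ = (1 − cos θ)/κ = (1 − 0.90924)/0.3113 = 0.29156
z = sin θ / κ = 0.41628/0.3113 = 1.33722
x = ρ cos φ = 0.29156 × cos(237.30°) = -0.15751
y = ρ sin φ = 0.29156 × sin(237.30°) = -0.24535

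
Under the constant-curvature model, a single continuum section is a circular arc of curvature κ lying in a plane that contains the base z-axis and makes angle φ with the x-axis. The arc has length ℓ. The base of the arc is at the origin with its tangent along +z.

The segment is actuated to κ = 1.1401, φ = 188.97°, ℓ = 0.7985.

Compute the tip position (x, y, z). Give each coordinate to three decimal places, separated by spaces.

-0.335 -0.053 0.693

θ = κ·ℓ = 1.1401 × 0.7985 = 0.91037 rad
ρ = (1 − cos θ)/κ = (1 − 0.61345)/1.1401 = 0.33905
z = sin θ / κ = 0.78973/1.1401 = 0.69269
x = ρ cos φ = 0.33905 × cos(188.97°) = -0.33490
y = ρ sin φ = 0.33905 × sin(188.97°) = -0.05286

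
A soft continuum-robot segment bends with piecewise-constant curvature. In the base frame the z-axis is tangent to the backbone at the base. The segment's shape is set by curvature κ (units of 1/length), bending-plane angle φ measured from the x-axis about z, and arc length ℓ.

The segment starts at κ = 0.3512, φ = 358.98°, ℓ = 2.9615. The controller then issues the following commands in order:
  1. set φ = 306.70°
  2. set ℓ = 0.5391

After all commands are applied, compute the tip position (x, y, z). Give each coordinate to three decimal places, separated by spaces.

initial: κ=0.3512, φ=358.98°, ℓ=2.9615
cmd 1: set φ=306.70° → (κ,φ,ℓ)=(0.3512,306.70°,2.9615) → tip=(0.8404,-1.1274,2.4557)
cmd 2: set ℓ=0.5391 → (κ,φ,ℓ)=(0.3512,306.70°,0.5391) → tip=(0.0304,-0.0408,0.5359)

0.030 -0.041 0.536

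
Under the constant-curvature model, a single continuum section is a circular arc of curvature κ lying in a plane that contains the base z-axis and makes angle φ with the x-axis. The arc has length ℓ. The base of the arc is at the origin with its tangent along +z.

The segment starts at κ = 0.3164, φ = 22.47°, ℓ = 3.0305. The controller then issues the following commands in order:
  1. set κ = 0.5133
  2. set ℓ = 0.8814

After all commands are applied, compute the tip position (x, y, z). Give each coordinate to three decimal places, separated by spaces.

initial: κ=0.3164, φ=22.47°, ℓ=3.0305
cmd 1: set κ=0.5133 → (κ,φ,ℓ)=(0.5133,22.47°,3.0305) → tip=(1.7728,0.7332,1.9480)
cmd 2: set ℓ=0.8814 → (κ,φ,ℓ)=(0.5133,22.47°,0.8814) → tip=(0.1811,0.0749,0.8516)

0.181 0.075 0.852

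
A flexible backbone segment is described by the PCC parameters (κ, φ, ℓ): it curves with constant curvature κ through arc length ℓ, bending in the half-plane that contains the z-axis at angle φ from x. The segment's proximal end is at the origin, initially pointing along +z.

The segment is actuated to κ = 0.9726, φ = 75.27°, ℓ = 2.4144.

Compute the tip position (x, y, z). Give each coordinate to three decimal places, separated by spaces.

0.445 1.692 0.733

θ = κ·ℓ = 0.9726 × 2.4144 = 2.34825 rad
ρ = (1 − cos θ)/κ = (1 − -0.70146)/0.9726 = 1.74940
z = sin θ / κ = 0.71271/0.9726 = 0.73278
x = ρ cos φ = 1.74940 × cos(75.27°) = 0.44481
y = ρ sin φ = 1.74940 × sin(75.27°) = 1.69190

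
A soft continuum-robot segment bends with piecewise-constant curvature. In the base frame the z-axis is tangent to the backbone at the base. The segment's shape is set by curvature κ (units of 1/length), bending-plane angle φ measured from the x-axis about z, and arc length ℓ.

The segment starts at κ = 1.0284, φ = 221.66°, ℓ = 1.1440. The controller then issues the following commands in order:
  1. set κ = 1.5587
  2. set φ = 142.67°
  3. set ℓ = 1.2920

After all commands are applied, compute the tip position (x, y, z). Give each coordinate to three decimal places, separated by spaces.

-0.729 0.556 0.580

initial: κ=1.0284, φ=221.66°, ℓ=1.1440
cmd 1: set κ=1.5587 → (κ,φ,ℓ)=(1.5587,221.66°,1.1440) → tip=(-0.5803,-0.5163,0.6271)
cmd 2: set φ=142.67° → (κ,φ,ℓ)=(1.5587,142.67°,1.1440) → tip=(-0.6177,0.4710,0.6271)
cmd 3: set ℓ=1.2920 → (κ,φ,ℓ)=(1.5587,142.67°,1.2920) → tip=(-0.7288,0.5558,0.5796)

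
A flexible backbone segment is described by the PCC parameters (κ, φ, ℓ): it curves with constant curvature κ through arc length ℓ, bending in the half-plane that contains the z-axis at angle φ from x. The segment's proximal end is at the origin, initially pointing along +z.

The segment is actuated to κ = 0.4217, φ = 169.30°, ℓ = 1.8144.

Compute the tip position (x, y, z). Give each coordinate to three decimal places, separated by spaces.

-0.649 0.123 1.642

θ = κ·ℓ = 0.4217 × 1.8144 = 0.76513 rad
ρ = (1 − cos θ)/κ = (1 − 0.72129)/0.4217 = 0.66092
z = sin θ / κ = 0.69263/0.4217 = 1.64248
x = ρ cos φ = 0.66092 × cos(169.30°) = -0.64943
y = ρ sin φ = 0.66092 × sin(169.30°) = 0.12271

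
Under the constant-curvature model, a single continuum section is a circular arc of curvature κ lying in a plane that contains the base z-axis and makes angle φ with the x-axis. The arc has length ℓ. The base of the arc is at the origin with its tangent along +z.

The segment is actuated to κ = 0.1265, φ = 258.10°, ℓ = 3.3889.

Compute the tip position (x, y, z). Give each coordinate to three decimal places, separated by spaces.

-0.148 -0.700 3.286

θ = κ·ℓ = 0.1265 × 3.3889 = 0.42870 rad
ρ = (1 − cos θ)/κ = (1 − 0.90951)/0.1265 = 0.71535
z = sin θ / κ = 0.41569/0.1265 = 3.28605
x = ρ cos φ = 0.71535 × cos(258.10°) = -0.14751
y = ρ sin φ = 0.71535 × sin(258.10°) = -0.69997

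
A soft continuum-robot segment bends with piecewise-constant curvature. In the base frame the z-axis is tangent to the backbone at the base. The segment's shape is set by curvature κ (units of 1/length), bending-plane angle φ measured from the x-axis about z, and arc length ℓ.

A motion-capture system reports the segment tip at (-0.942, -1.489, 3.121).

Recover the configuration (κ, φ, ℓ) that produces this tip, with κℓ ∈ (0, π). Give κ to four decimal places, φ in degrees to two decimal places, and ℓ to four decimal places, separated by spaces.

ρ = √(x²+y²) = √(-0.942² + -1.489²) = 1.76195
φ = atan2(y, x) mod 360° = atan2(-1.489, -0.942) = 237.6809°
|p|² = ρ² + z² = 1.76195² + 3.121² = 12.84513
κ = 2ρ / |p|² = 2×1.76195 / 12.84513 = 0.27434
θ = 2·atan2(ρ, z) = 2·atan2(1.76195, 3.121) = 1.02789 rad
ℓ = θ/κ = 1.02789/0.27434 = 3.74679

0.2743 237.68 3.7468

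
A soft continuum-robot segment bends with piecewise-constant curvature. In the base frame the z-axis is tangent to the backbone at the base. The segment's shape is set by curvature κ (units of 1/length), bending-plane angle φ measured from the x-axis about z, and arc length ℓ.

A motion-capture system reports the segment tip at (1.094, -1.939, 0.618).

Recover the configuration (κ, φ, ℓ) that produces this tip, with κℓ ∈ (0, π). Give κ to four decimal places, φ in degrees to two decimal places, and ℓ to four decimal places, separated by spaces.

0.8341 299.43 3.1173

ρ = √(x²+y²) = √(1.094² + -1.939²) = 2.22633
φ = atan2(y, x) mod 360° = atan2(-1.939, 1.094) = 299.4321°
|p|² = ρ² + z² = 2.22633² + 0.618² = 5.33848
κ = 2ρ / |p|² = 2×2.22633 / 5.33848 = 0.83407
θ = 2·atan2(ρ, z) = 2·atan2(2.22633, 0.618) = 2.60005 rad
ℓ = θ/κ = 2.60005/0.83407 = 3.11731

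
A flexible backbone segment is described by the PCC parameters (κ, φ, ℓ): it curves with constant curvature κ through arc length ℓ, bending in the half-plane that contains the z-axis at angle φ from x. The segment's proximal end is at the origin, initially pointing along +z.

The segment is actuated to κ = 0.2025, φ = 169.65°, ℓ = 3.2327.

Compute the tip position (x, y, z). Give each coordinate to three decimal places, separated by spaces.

-1.004 0.183 3.007

θ = κ·ℓ = 0.2025 × 3.2327 = 0.65462 rad
ρ = (1 − cos θ)/κ = (1 − 0.79328)/0.2025 = 1.02085
z = sin θ / κ = 0.60886/0.2025 = 3.00671
x = ρ cos φ = 1.02085 × cos(169.65°) = -1.00424
y = ρ sin φ = 1.02085 × sin(169.65°) = 0.18341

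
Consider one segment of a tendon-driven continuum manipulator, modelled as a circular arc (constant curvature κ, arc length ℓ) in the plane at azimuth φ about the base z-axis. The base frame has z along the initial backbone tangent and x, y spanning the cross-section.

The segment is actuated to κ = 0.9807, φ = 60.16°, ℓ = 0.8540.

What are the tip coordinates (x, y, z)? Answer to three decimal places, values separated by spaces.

θ = κ·ℓ = 0.9807 × 0.8540 = 0.83752 rad
ρ = (1 − cos θ)/κ = (1 − 0.66931)/0.9807 = 0.33720
z = sin θ / κ = 0.74298/0.9807 = 0.75761
x = ρ cos φ = 0.33720 × cos(60.16°) = 0.16778
y = ρ sin φ = 0.33720 × sin(60.16°) = 0.29249

0.168 0.292 0.758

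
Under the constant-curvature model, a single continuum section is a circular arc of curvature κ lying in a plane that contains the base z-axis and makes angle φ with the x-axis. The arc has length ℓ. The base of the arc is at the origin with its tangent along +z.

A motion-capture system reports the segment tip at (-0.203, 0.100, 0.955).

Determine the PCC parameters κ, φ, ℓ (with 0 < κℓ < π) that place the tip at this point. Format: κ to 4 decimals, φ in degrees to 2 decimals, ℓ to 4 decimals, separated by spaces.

0.4699 153.77 0.9904

ρ = √(x²+y²) = √(-0.203² + 0.100²) = 0.22629
φ = atan2(y, x) mod 360° = atan2(0.100, -0.203) = 153.7746°
|p|² = ρ² + z² = 0.22629² + 0.955² = 0.96323
κ = 2ρ / |p|² = 2×0.22629 / 0.96323 = 0.46986
θ = 2·atan2(ρ, z) = 2·atan2(0.22629, 0.955) = 0.46533 rad
ℓ = θ/κ = 0.46533/0.46986 = 0.99036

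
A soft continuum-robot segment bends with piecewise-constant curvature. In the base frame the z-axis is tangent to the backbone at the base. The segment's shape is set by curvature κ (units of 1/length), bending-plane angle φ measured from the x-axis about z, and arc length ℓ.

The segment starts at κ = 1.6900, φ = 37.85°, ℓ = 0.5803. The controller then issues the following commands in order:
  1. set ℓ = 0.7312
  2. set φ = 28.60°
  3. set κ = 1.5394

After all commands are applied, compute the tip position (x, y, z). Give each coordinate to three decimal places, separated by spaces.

initial: κ=1.6900, φ=37.85°, ℓ=0.5803
cmd 1: set ℓ=0.7312 → (κ,φ,ℓ)=(1.6900,37.85°,0.7312) → tip=(0.3136,0.2437,0.5588)
cmd 2: set φ=28.60° → (κ,φ,ℓ)=(1.6900,28.60°,0.7312) → tip=(0.3487,0.1901,0.5588)
cmd 3: set κ=1.5394 → (κ,φ,ℓ)=(1.5394,28.60°,0.7312) → tip=(0.3247,0.1771,0.5863)

0.325 0.177 0.586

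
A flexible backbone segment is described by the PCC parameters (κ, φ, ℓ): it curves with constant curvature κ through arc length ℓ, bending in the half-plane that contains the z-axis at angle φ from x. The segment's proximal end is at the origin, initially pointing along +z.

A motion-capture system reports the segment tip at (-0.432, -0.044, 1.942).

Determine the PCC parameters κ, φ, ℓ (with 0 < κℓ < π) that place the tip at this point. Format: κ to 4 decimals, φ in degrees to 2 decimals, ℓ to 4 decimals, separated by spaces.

0.2193 185.82 2.0061

ρ = √(x²+y²) = √(-0.432² + -0.044²) = 0.43423
φ = atan2(y, x) mod 360° = atan2(-0.044, -0.432) = 185.8156°
|p|² = ρ² + z² = 0.43423² + 1.942² = 3.95992
κ = 2ρ / |p|² = 2×0.43423 / 3.95992 = 0.21931
θ = 2·atan2(ρ, z) = 2·atan2(0.43423, 1.942) = 0.43997 rad
ℓ = θ/κ = 0.43997/0.21931 = 2.00610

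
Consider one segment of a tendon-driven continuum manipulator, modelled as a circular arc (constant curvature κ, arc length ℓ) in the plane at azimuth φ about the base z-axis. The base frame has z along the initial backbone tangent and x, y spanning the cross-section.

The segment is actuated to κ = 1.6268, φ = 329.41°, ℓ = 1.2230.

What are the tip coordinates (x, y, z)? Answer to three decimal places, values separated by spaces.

0.744 -0.440 0.562

θ = κ·ℓ = 1.6268 × 1.2230 = 1.98958 rad
ρ = (1 − cos θ)/κ = (1 − -0.40665)/1.6268 = 0.86467
z = sin θ / κ = 0.91359/1.6268 = 0.56158
x = ρ cos φ = 0.86467 × cos(329.41°) = 0.74434
y = ρ sin φ = 0.86467 × sin(329.41°) = -0.44002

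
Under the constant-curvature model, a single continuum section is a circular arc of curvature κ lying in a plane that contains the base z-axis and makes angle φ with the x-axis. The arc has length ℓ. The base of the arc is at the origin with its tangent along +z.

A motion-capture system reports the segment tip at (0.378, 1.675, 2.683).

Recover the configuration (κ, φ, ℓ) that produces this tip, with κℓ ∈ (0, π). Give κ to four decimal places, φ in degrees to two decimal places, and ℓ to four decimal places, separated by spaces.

0.3384 77.28 3.3642

ρ = √(x²+y²) = √(0.378² + 1.675²) = 1.71712
φ = atan2(y, x) mod 360° = atan2(1.675, 0.378) = 77.2830°
|p|² = ρ² + z² = 1.71712² + 2.683² = 10.14700
κ = 2ρ / |p|² = 2×1.71712 / 10.14700 = 0.33845
θ = 2·atan2(ρ, z) = 2·atan2(1.71712, 2.683) = 1.13863 rad
ℓ = θ/κ = 1.13863/0.33845 = 3.36425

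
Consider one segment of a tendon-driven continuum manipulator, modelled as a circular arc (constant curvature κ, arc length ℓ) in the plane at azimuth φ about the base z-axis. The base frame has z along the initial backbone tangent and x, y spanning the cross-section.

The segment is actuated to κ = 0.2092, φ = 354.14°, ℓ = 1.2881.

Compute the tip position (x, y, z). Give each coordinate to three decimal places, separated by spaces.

θ = κ·ℓ = 0.2092 × 1.2881 = 0.26947 rad
ρ = (1 − cos θ)/κ = (1 − 0.96391)/0.2092 = 0.17250
z = sin θ / κ = 0.26622/0.2092 = 1.27257
x = ρ cos φ = 0.17250 × cos(354.14°) = 0.17160
y = ρ sin φ = 0.17250 × sin(354.14°) = -0.01761

0.172 -0.018 1.273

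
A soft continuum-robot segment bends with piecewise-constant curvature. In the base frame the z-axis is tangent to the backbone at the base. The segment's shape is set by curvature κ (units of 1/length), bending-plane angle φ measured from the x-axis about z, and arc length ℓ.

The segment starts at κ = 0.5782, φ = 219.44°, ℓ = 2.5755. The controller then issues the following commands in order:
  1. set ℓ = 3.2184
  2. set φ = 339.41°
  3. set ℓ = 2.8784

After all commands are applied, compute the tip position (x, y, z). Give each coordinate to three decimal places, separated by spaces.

1.770 -0.665 1.722

initial: κ=0.5782, φ=219.44°, ℓ=2.5755
cmd 1: set ℓ=3.2184 → (κ,φ,ℓ)=(0.5782,219.44°,3.2184) → tip=(-1.7177,-1.4130,1.6572)
cmd 2: set φ=339.41° → (κ,φ,ℓ)=(0.5782,339.41°,3.2184) → tip=(2.0821,-0.7822,1.6572)
cmd 3: set ℓ=2.8784 → (κ,φ,ℓ)=(0.5782,339.41°,2.8784) → tip=(1.7702,-0.6650,1.7220)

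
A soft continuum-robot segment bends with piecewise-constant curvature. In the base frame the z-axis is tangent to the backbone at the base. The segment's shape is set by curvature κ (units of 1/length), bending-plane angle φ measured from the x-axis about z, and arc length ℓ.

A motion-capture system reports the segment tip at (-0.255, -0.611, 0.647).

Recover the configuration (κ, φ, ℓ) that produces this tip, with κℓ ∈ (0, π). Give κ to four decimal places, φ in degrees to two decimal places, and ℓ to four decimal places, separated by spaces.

1.5452 247.35 1.0315

ρ = √(x²+y²) = √(-0.255² + -0.611²) = 0.66208
φ = atan2(y, x) mod 360° = atan2(-0.611, -0.255) = 247.3469°
|p|² = ρ² + z² = 0.66208² + 0.647² = 0.85696
κ = 2ρ / |p|² = 2×0.66208 / 0.85696 = 1.54519
θ = 2·atan2(ρ, z) = 2·atan2(0.66208, 0.647) = 1.59383 rad
ℓ = θ/κ = 1.59383/1.54519 = 1.03148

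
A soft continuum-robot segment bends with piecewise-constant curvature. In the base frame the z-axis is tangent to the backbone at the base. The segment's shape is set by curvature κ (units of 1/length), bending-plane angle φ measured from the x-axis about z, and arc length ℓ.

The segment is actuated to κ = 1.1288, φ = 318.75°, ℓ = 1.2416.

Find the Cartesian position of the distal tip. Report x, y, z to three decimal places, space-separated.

0.554 -0.486 0.873

θ = κ·ℓ = 1.1288 × 1.2416 = 1.40152 rad
ρ = (1 − cos θ)/κ = (1 − 0.16847)/1.1288 = 0.73665
z = sin θ / κ = 0.98571/1.1288 = 0.87323
x = ρ cos φ = 0.73665 × cos(318.75°) = 0.55384
y = ρ sin φ = 0.73665 × sin(318.75°) = -0.48571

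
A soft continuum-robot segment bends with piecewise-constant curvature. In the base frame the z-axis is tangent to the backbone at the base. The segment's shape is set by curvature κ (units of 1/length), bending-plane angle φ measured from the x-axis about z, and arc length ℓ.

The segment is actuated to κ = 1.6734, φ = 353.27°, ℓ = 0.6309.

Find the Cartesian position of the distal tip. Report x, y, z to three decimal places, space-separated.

θ = κ·ℓ = 1.6734 × 0.6309 = 1.05575 rad
ρ = (1 − cos θ)/κ = (1 − 0.49258)/1.6734 = 0.30323
z = sin θ / κ = 0.87027/1.6734 = 0.52006
x = ρ cos φ = 0.30323 × cos(353.27°) = 0.30114
y = ρ sin φ = 0.30323 × sin(353.27°) = -0.03554

0.301 -0.036 0.520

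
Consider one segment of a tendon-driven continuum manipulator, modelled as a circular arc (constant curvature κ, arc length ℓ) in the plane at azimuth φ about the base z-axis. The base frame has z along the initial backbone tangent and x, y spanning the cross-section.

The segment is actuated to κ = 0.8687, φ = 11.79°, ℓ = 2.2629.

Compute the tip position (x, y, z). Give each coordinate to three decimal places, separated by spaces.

1.560 0.326 1.063

θ = κ·ℓ = 0.8687 × 2.2629 = 1.96578 rad
ρ = (1 − cos θ)/κ = (1 − -0.38479)/0.8687 = 1.59410
z = sin θ / κ = 0.92300/0.8687 = 1.06251
x = ρ cos φ = 1.59410 × cos(11.79°) = 1.56047
y = ρ sin φ = 1.59410 × sin(11.79°) = 0.32571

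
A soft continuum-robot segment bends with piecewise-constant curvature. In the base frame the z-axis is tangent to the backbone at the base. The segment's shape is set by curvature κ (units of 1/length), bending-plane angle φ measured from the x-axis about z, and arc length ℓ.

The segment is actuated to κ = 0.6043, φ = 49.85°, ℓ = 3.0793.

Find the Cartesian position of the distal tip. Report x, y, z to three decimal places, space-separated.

1.372 1.627 1.586

θ = κ·ℓ = 0.6043 × 3.0793 = 1.86082 rad
ρ = (1 − cos θ)/κ = (1 − -0.28598)/0.6043 = 2.12804
z = sin θ / κ = 0.95824/0.6043 = 1.58570
x = ρ cos φ = 2.12804 × cos(49.85°) = 1.37214
y = ρ sin φ = 2.12804 × sin(49.85°) = 1.62659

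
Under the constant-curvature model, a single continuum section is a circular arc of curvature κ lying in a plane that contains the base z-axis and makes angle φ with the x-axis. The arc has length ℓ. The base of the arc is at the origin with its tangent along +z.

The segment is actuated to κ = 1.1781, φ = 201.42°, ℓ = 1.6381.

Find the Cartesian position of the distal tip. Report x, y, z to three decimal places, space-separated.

θ = κ·ℓ = 1.1781 × 1.6381 = 1.92985 rad
ρ = (1 − cos θ)/κ = (1 − -0.35138)/1.1781 = 1.14709
z = sin θ / κ = 0.93623/1.1781 = 0.79470
x = ρ cos φ = 1.14709 × cos(201.42°) = -1.06786
y = ρ sin φ = 1.14709 × sin(201.42°) = -0.41892

-1.068 -0.419 0.795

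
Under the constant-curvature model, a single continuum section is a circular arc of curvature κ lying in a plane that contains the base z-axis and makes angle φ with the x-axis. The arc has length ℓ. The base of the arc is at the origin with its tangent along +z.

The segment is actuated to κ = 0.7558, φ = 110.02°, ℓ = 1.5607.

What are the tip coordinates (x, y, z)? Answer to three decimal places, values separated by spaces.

θ = κ·ℓ = 0.7558 × 1.5607 = 1.17958 rad
ρ = (1 − cos θ)/κ = (1 − 0.38132)/0.7558 = 0.81858
z = sin θ / κ = 0.92444/0.7558 = 1.22313
x = ρ cos φ = 0.81858 × cos(110.02°) = -0.28024
y = ρ sin φ = 0.81858 × sin(110.02°) = 0.76912

-0.280 0.769 1.223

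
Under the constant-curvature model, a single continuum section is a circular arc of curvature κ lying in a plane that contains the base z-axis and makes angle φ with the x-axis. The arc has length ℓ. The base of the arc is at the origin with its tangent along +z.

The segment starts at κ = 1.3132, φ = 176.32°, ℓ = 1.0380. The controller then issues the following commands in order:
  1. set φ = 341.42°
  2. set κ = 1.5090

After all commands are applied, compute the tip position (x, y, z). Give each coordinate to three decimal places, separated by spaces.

initial: κ=1.3132, φ=176.32°, ℓ=1.0380
cmd 1: set φ=341.42° → (κ,φ,ℓ)=(1.3132,341.42°,1.0380) → tip=(0.5730,-0.1926,0.7451)
cmd 2: set κ=1.5090 → (κ,φ,ℓ)=(1.5090,341.42°,1.0380) → tip=(0.6254,-0.2102,0.6627)

0.625 -0.210 0.663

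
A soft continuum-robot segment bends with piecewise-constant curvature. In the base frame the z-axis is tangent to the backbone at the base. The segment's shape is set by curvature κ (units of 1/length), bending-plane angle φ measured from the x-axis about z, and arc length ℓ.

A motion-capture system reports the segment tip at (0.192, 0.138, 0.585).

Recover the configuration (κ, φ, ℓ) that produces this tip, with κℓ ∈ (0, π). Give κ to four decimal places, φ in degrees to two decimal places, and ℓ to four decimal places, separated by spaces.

1.1878 35.71 0.6468

ρ = √(x²+y²) = √(0.192² + 0.138²) = 0.23645
φ = atan2(y, x) mod 360° = atan2(0.138, 0.192) = 35.7067°
|p|² = ρ² + z² = 0.23645² + 0.585² = 0.39813
κ = 2ρ / |p|² = 2×0.23645 / 0.39813 = 1.18779
θ = 2·atan2(ρ, z) = 2·atan2(0.23645, 0.585) = 0.76822 rad
ℓ = θ/κ = 0.76822/1.18779 = 0.64676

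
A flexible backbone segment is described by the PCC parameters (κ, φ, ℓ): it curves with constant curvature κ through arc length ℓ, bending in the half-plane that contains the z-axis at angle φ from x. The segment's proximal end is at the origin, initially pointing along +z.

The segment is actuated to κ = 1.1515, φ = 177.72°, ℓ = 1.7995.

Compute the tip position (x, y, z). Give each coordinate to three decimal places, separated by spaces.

-1.285 0.051 0.762

θ = κ·ℓ = 1.1515 × 1.7995 = 2.07212 rad
ρ = (1 − cos θ)/κ = (1 − -0.48059)/1.1515 = 1.28579
z = sin θ / κ = 0.87695/1.1515 = 0.76157
x = ρ cos φ = 1.28579 × cos(177.72°) = -1.28477
y = ρ sin φ = 1.28579 × sin(177.72°) = 0.05115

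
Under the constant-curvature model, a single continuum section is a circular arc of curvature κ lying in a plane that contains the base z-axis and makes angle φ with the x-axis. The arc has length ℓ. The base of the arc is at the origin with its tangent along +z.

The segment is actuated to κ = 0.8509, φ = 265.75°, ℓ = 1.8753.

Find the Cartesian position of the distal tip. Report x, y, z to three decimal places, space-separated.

-0.089 -1.201 1.175

θ = κ·ℓ = 0.8509 × 1.8753 = 1.59569 rad
ρ = (1 − cos θ)/κ = (1 − -0.02489)/0.8509 = 1.20448
z = sin θ / κ = 0.99969/0.8509 = 1.17486
x = ρ cos φ = 1.20448 × cos(265.75°) = -0.08926
y = ρ sin φ = 1.20448 × sin(265.75°) = -1.20117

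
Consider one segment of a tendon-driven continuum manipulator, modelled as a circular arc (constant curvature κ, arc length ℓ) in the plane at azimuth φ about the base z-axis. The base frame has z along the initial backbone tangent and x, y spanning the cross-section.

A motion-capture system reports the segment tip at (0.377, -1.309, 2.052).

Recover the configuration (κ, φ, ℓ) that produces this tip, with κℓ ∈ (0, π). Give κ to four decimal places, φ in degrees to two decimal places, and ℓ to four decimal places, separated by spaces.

0.4491 286.07 2.6098

ρ = √(x²+y²) = √(0.377² + -1.309²) = 1.36221
φ = atan2(y, x) mod 360° = atan2(-1.309, 0.377) = 286.0667°
|p|² = ρ² + z² = 1.36221² + 2.052² = 6.06631
κ = 2ρ / |p|² = 2×1.36221 / 6.06631 = 0.44911
θ = 2·atan2(ρ, z) = 2·atan2(1.36221, 2.052) = 1.17209 rad
ℓ = θ/κ = 1.17209/0.44911 = 2.60984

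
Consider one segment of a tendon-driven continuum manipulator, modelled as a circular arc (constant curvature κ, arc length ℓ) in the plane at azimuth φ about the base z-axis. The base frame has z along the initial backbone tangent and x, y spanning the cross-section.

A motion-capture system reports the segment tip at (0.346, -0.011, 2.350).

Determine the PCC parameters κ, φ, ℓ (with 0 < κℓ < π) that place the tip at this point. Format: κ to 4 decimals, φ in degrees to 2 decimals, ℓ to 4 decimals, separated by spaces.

ρ = √(x²+y²) = √(0.346² + -0.011²) = 0.34617
φ = atan2(y, x) mod 360° = atan2(-0.011, 0.346) = 358.1791°
|p|² = ρ² + z² = 0.34617² + 2.350² = 5.64234
κ = 2ρ / |p|² = 2×0.34617 / 5.64234 = 0.12271
θ = 2·atan2(ρ, z) = 2·atan2(0.34617, 2.350) = 0.29251 rad
ℓ = θ/κ = 0.29251/0.12271 = 2.38385

0.1227 358.18 2.3839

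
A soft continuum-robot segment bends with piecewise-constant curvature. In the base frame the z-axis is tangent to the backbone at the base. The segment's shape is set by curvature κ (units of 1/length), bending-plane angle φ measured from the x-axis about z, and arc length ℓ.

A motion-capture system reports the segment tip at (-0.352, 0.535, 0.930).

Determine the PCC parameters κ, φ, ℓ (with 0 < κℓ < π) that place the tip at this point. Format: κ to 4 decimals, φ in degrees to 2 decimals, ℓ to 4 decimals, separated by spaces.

ρ = √(x²+y²) = √(-0.352² + 0.535²) = 0.64041
φ = atan2(y, x) mod 360° = atan2(0.535, -0.352) = 123.3427°
|p|² = ρ² + z² = 0.64041² + 0.930² = 1.27503
κ = 2ρ / |p|² = 2×0.64041 / 1.27503 = 1.00455
θ = 2·atan2(ρ, z) = 2·atan2(0.64041, 0.930) = 1.20609 rad
ℓ = θ/κ = 1.20609/1.00455 = 1.20063

1.0045 123.34 1.2006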